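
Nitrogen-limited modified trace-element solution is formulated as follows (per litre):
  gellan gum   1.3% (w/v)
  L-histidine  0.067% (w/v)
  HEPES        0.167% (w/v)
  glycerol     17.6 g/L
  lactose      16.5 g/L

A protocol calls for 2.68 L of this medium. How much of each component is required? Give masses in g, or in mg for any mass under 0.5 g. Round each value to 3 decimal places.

Scale factor relative to 1 L: 2.68.
gellan gum: 1.3 g per 100 mL × 2680 mL ÷ 100 = 34.840 g
L-histidine: 0.067 g per 100 mL × 2680 mL ÷ 100 = 1.796 g
HEPES: 0.167% w/v = 1.67 g/L → 1.67 × 2.68 L = 4.476 g
glycerol: 17.6 g/L × 2.68 L = 47.168 g
lactose: 16.5 g/L × 2.68 L = 44.220 g

gellan gum 34.840 g; L-histidine 1.796 g; HEPES 4.476 g; glycerol 47.168 g; lactose 44.220 g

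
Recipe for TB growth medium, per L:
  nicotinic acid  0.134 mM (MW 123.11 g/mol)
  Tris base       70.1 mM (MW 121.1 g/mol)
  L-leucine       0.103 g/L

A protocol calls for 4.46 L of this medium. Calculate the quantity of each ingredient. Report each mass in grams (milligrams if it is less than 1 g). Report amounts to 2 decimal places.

nicotinic acid 73.58 mg; Tris base 37.86 g; L-leucine 459.38 mg

Working volume: 4.46 L.
nicotinic acid: 0.134 mmol/L × 123.11 mg/mmol × 4.46 L = 73.58 mg
Tris base: 70.1 mmol/L × 121.1 g/mol × 4.46 L ÷ 1000 = 37.86 g
L-leucine: 0.103 g/L × 4.46 L = 0.45938 g = 459.38 mg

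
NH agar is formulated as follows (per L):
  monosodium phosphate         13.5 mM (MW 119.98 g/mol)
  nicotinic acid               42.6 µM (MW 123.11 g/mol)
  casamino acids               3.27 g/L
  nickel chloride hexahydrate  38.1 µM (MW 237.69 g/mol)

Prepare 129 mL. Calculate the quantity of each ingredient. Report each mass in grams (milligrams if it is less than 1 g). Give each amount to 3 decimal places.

monosodium phosphate 208.945 mg; nicotinic acid 0.677 mg; casamino acids 421.830 mg; nickel chloride hexahydrate 1.168 mg

Scale factor relative to 1 L: 0.129.
monosodium phosphate: 13.5 mmol/L × 119.98 mg/mmol × 0.129 L = 208.945 mg
nicotinic acid: 42.6 µmol/L × 123.11 g/mol × 0.129 L ÷ 1000 = 0.677 mg
casamino acids: 3.27 g/L × 0.129 L = 0.42183 g = 421.830 mg
nickel chloride hexahydrate: 38.1 µmol/L × 237.69 g/mol × 0.129 L ÷ 1000 = 1.168 mg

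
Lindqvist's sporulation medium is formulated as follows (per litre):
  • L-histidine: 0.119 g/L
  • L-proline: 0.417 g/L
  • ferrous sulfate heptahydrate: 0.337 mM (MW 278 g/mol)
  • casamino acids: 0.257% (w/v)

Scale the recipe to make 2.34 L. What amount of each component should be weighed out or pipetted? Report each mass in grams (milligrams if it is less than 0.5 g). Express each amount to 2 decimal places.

Scale factor relative to 1 L: 2.34.
L-histidine: 0.119 g/L × 2.34 L = 0.27846 g = 278.46 mg
L-proline: 0.417 g/L × 2.34 L = 0.98 g
ferrous sulfate heptahydrate: 0.337 mmol/L × 278 mg/mmol × 2.34 L = 219.23 mg
casamino acids: 0.257 g per 100 mL × 2340 mL ÷ 100 = 6.01 g

L-histidine 278.46 mg; L-proline 0.98 g; ferrous sulfate heptahydrate 219.23 mg; casamino acids 6.01 g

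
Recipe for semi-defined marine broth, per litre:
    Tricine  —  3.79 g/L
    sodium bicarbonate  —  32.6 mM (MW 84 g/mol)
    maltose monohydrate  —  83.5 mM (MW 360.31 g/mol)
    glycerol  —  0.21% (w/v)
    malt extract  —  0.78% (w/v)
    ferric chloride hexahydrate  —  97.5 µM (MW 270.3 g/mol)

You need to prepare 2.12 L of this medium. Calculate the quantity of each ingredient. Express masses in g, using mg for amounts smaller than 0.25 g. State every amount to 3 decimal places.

Tricine 8.035 g; sodium bicarbonate 5.805 g; maltose monohydrate 63.782 g; glycerol 4.452 g; malt extract 16.536 g; ferric chloride hexahydrate 55.871 mg

Working volume: 2.12 L.
Tricine: 3.79 g/L × 2.12 L = 8.035 g
sodium bicarbonate: 32.6 mmol/L × 84 g/mol × 2.12 L ÷ 1000 = 5.805 g
maltose monohydrate: 83.5 mmol/L × 360.31 g/mol × 2.12 L ÷ 1000 = 63.782 g
glycerol: 0.21 g per 100 mL × 2120 mL ÷ 100 = 4.452 g
malt extract: 0.78% w/v = 7.8 g/L → 7.8 × 2.12 L = 16.536 g
ferric chloride hexahydrate: 97.5 µmol/L × 270.3 g/mol × 2.12 L ÷ 1000 = 55.871 mg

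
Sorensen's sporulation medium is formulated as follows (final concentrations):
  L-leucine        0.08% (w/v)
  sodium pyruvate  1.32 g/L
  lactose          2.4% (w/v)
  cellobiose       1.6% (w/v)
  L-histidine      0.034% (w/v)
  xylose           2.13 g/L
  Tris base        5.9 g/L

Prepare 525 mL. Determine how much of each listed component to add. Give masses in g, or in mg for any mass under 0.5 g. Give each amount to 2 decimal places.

L-leucine 420.00 mg; sodium pyruvate 0.69 g; lactose 12.60 g; cellobiose 8.40 g; L-histidine 178.50 mg; xylose 1.12 g; Tris base 3.10 g

Scale factor relative to 1 L: 0.525.
L-leucine: 0.08 g per 100 mL × 525 mL ÷ 100 = 0.42 g = 420.00 mg
sodium pyruvate: 1.32 g/L × 0.525 L = 0.69 g
lactose: 2.4 g per 100 mL × 525 mL ÷ 100 = 12.60 g
cellobiose: 1.6 g per 100 mL × 525 mL ÷ 100 = 8.40 g
L-histidine: 0.034% w/v = 0.34 g/L → 0.34 × 0.525 L = 0.1785 g = 178.50 mg
xylose: 2.13 g/L × 0.525 L = 1.12 g
Tris base: 5.9 g/L × 0.525 L = 3.10 g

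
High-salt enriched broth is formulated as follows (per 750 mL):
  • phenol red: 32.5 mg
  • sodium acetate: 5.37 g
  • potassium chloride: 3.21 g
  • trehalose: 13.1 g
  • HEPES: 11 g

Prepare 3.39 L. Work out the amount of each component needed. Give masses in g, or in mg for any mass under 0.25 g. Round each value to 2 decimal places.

phenol red 146.90 mg; sodium acetate 24.27 g; potassium chloride 14.51 g; trehalose 59.21 g; HEPES 49.72 g

Ratio of target to recipe volume: 3390 / 750 = 4.52.
phenol red: 32.5 mg × (3390 mL / 750 mL) = 146.90 mg
sodium acetate: 5.37 g × (3390 mL / 750 mL) = 24.27 g
potassium chloride: 3.21 g × (3390 mL / 750 mL) = 14.51 g
trehalose: 13.1 g × (3390 mL / 750 mL) = 59.21 g
HEPES: 11 g × (3390 mL / 750 mL) = 49.72 g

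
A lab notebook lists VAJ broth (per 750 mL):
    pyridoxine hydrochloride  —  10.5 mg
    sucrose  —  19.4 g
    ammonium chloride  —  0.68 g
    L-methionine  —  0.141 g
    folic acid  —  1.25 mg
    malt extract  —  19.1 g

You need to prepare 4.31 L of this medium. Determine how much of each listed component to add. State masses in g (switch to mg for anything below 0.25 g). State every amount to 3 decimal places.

Scale factor = 4310 mL / 750 mL = 5.74667.
pyridoxine hydrochloride: 10.5 mg × (4310 mL / 750 mL) = 60.340 mg
sucrose: 19.4 g × (4310 mL / 750 mL) = 111.485 g
ammonium chloride: 0.68 g × (4310 mL / 750 mL) = 3.908 g
L-methionine: 0.141 g × (4310 mL / 750 mL) = 0.810 g
folic acid: 1.25 mg × (4310 mL / 750 mL) = 7.183 mg
malt extract: 19.1 g × (4310 mL / 750 mL) = 109.761 g

pyridoxine hydrochloride 60.340 mg; sucrose 111.485 g; ammonium chloride 3.908 g; L-methionine 0.810 g; folic acid 7.183 mg; malt extract 109.761 g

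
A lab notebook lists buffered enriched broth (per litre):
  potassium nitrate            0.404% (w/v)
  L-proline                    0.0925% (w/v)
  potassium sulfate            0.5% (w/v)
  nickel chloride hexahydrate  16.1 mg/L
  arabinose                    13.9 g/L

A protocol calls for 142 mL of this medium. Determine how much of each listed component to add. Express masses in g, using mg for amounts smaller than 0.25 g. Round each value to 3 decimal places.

Target volume = 142 mL = 0.142 L.
potassium nitrate: 0.404 g per 100 mL × 142 mL ÷ 100 = 0.574 g
L-proline: 0.0925 g per 100 mL × 142 mL ÷ 100 = 0.13135 g = 131.350 mg
potassium sulfate: 0.5 g per 100 mL × 142 mL ÷ 100 = 0.710 g
nickel chloride hexahydrate: 16.1 mg/L × 0.142 L = 2.286 mg
arabinose: 13.9 g/L × 0.142 L = 1.974 g

potassium nitrate 0.574 g; L-proline 131.350 mg; potassium sulfate 0.710 g; nickel chloride hexahydrate 2.286 mg; arabinose 1.974 g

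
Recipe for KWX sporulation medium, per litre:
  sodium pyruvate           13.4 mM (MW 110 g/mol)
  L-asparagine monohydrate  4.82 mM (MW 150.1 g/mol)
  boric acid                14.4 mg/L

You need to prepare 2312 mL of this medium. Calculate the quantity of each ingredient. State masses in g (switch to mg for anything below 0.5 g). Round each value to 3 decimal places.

sodium pyruvate 3.408 g; L-asparagine monohydrate 1.673 g; boric acid 33.293 mg

Scale factor relative to 1 L: 2.312.
sodium pyruvate: 13.4 mmol/L × 110 g/mol × 2.312 L ÷ 1000 = 3.408 g
L-asparagine monohydrate: 4.82 mmol/L × 150.1 g/mol × 2.312 L ÷ 1000 = 1.673 g
boric acid: 14.4 mg/L × 2.312 L = 33.293 mg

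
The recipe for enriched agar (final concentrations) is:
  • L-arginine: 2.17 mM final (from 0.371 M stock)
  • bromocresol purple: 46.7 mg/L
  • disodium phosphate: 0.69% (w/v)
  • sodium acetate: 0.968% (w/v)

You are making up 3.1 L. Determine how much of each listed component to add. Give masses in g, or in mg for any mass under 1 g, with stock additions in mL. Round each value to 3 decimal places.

Scale factor relative to 1 L: 3.1.
L-arginine: V = C2·V2/C1 = 2.17 mM × 3100 mL ÷ 371 mM = 18.132 mL
bromocresol purple: 46.7 mg/L × 3.1 L = 144.770 mg
disodium phosphate: 0.69% w/v = 6.9 g/L → 6.9 × 3.1 L = 21.390 g
sodium acetate: 0.968 g per 100 mL × 3100 mL ÷ 100 = 30.008 g

L-arginine 18.132 mL; bromocresol purple 144.770 mg; disodium phosphate 21.390 g; sodium acetate 30.008 g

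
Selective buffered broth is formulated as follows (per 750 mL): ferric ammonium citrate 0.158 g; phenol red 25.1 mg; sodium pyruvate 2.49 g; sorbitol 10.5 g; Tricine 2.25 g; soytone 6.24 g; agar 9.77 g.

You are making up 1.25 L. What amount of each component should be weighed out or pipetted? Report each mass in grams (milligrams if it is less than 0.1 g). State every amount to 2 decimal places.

Scale factor = 1250 mL / 750 mL = 1.66667.
ferric ammonium citrate: 0.158 g × (1250 mL / 750 mL) = 0.26 g
phenol red: 25.1 mg × (1250 mL / 750 mL) = 41.83 mg
sodium pyruvate: 2.49 g × (1250 mL / 750 mL) = 4.15 g
sorbitol: 10.5 g × (1250 mL / 750 mL) = 17.50 g
Tricine: 2.25 g × (1250 mL / 750 mL) = 3.75 g
soytone: 6.24 g × (1250 mL / 750 mL) = 10.40 g
agar: 9.77 g × (1250 mL / 750 mL) = 16.28 g

ferric ammonium citrate 0.26 g; phenol red 41.83 mg; sodium pyruvate 4.15 g; sorbitol 17.50 g; Tricine 3.75 g; soytone 10.40 g; agar 16.28 g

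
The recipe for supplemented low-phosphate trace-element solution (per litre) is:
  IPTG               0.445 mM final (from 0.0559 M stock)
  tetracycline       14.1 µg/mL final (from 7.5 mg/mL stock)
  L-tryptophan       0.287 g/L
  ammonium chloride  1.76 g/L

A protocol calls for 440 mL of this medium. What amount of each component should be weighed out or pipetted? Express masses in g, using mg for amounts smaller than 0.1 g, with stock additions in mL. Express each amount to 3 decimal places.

Working volume: 440 mL = 0.44 L.
IPTG: dilute stock: 0.445 mM × 440 mL ÷ 55.9 mM = 3.503 mL
tetracycline: C1V1 = C2V2 → 14.1 µg/mL × 440 mL ÷ 7500 µg/mL = 0.827 mL
L-tryptophan: 0.287 g/L × 0.44 L = 0.126 g
ammonium chloride: 1.76 g/L × 0.44 L = 0.774 g

IPTG 3.503 mL; tetracycline 0.827 mL; L-tryptophan 0.126 g; ammonium chloride 0.774 g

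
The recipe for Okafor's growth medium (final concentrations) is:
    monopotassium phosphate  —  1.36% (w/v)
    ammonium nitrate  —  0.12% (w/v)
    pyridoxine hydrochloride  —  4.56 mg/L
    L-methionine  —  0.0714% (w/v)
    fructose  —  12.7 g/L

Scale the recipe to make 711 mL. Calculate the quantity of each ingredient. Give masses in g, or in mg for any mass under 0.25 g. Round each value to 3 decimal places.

monopotassium phosphate 9.670 g; ammonium nitrate 0.853 g; pyridoxine hydrochloride 3.242 mg; L-methionine 0.508 g; fructose 9.030 g

Scale factor relative to 1 L: 0.711.
monopotassium phosphate: 1.36 g per 100 mL × 711 mL ÷ 100 = 9.670 g
ammonium nitrate: 0.12% w/v = 1.2 g/L → 1.2 × 0.711 L = 0.853 g
pyridoxine hydrochloride: 4.56 mg/L × 0.711 L = 3.242 mg
L-methionine: 0.0714 g per 100 mL × 711 mL ÷ 100 = 0.508 g
fructose: 12.7 g/L × 0.711 L = 9.030 g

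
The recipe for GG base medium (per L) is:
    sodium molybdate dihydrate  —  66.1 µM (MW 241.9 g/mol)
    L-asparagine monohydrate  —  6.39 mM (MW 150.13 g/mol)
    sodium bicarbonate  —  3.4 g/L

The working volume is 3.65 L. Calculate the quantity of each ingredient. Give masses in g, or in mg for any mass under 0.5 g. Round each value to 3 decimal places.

sodium molybdate dihydrate 58.362 mg; L-asparagine monohydrate 3.502 g; sodium bicarbonate 12.410 g

Working volume: 3.65 L.
sodium molybdate dihydrate: 66.1 µmol/L × 241.9 g/mol × 3.65 L ÷ 1000 = 58.362 mg
L-asparagine monohydrate: 6.39 mmol/L × 150.13 g/mol × 3.65 L ÷ 1000 = 3.502 g
sodium bicarbonate: 3.4 g/L × 3.65 L = 12.410 g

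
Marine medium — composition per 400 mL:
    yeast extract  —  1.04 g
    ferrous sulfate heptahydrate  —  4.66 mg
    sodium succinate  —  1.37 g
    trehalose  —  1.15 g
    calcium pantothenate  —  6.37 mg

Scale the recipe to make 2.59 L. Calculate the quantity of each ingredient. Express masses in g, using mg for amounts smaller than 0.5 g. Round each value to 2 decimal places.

Ratio of target to recipe volume: 2590 / 400 = 6.475.
yeast extract: 1.04 g × (2590 mL / 400 mL) = 6.73 g
ferrous sulfate heptahydrate: 4.66 mg × (2590 mL / 400 mL) = 30.17 mg
sodium succinate: 1.37 g × (2590 mL / 400 mL) = 8.87 g
trehalose: 1.15 g × (2590 mL / 400 mL) = 7.45 g
calcium pantothenate: 6.37 mg × (2590 mL / 400 mL) = 41.25 mg

yeast extract 6.73 g; ferrous sulfate heptahydrate 30.17 mg; sodium succinate 8.87 g; trehalose 7.45 g; calcium pantothenate 41.25 mg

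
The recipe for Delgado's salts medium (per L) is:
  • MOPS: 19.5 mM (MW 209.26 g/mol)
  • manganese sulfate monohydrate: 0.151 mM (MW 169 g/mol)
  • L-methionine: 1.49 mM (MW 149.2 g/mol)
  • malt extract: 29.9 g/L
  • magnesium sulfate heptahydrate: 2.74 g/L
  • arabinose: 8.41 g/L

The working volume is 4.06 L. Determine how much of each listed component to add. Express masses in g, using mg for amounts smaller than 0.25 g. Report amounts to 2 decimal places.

Working volume: 4.06 L.
MOPS: 19.5 mmol/L × 209.26 g/mol × 4.06 L ÷ 1000 = 16.57 g
manganese sulfate monohydrate: 0.151 mmol/L × 169 mg/mmol × 4.06 L = 103.61 mg
L-methionine: 1.49 mmol/L × 149.2 g/mol × 4.06 L ÷ 1000 = 0.90 g
malt extract: 29.9 g/L × 4.06 L = 121.39 g
magnesium sulfate heptahydrate: 2.74 g/L × 4.06 L = 11.12 g
arabinose: 8.41 g/L × 4.06 L = 34.14 g

MOPS 16.57 g; manganese sulfate monohydrate 103.61 mg; L-methionine 0.90 g; malt extract 121.39 g; magnesium sulfate heptahydrate 11.12 g; arabinose 34.14 g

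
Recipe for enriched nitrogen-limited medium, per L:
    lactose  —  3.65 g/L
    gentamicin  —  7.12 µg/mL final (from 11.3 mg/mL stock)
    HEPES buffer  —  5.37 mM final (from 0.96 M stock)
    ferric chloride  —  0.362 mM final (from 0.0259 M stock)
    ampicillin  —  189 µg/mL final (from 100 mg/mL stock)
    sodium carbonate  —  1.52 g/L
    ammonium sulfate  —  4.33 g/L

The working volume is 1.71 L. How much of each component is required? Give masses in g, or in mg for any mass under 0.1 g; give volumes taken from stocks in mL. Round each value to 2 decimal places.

Scale factor relative to 1 L: 1.71.
lactose: 3.65 g/L × 1.71 L = 6.24 g
gentamicin: V = C2·V2/C1 = 7.12 µg/mL × 1710 mL ÷ 11300 µg/mL = 1.08 mL
HEPES buffer: C1V1 = C2V2 → 5.37 mM × 1710 mL ÷ 960 mM = 9.57 mL
ferric chloride: dilute stock: 0.362 mM × 1710 mL ÷ 25.9 mM = 23.90 mL
ampicillin: C1V1 = C2V2 → 189 µg/mL × 1710 mL ÷ 100000 µg/mL = 3.23 mL
sodium carbonate: 1.52 g/L × 1.71 L = 2.60 g
ammonium sulfate: 4.33 g/L × 1.71 L = 7.40 g

lactose 6.24 g; gentamicin 1.08 mL; HEPES buffer 9.57 mL; ferric chloride 23.90 mL; ampicillin 3.23 mL; sodium carbonate 2.60 g; ammonium sulfate 7.40 g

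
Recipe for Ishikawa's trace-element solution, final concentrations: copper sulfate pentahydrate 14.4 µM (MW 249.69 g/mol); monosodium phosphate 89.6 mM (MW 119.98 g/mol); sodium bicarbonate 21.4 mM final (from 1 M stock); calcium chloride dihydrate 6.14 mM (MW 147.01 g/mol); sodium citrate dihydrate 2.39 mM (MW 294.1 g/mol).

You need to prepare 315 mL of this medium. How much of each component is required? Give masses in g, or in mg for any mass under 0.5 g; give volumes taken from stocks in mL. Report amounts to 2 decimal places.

copper sulfate pentahydrate 1.13 mg; monosodium phosphate 3.39 g; sodium bicarbonate 6.74 mL; calcium chloride dihydrate 284.33 mg; sodium citrate dihydrate 221.41 mg

Working volume: 315 mL = 0.315 L.
copper sulfate pentahydrate: 14.4 µmol/L × 249.69 g/mol × 0.315 L ÷ 1000 = 1.13 mg
monosodium phosphate: 89.6 mmol/L × 119.98 g/mol × 0.315 L ÷ 1000 = 3.39 g
sodium bicarbonate: V = C2·V2/C1 = 21.4 mM × 315 mL ÷ 1000 mM = 6.74 mL
calcium chloride dihydrate: 6.14 mmol/L × 147.01 mg/mmol × 0.315 L = 284.33 mg
sodium citrate dihydrate: 2.39 mmol/L × 294.1 mg/mmol × 0.315 L = 221.41 mg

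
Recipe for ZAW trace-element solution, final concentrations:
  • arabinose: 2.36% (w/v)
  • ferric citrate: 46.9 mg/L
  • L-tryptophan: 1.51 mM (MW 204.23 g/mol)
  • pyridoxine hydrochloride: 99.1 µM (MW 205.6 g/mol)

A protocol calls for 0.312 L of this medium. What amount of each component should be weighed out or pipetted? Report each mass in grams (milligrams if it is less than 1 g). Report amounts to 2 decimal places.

Working volume: 0.312 L.
arabinose: 2.36 g per 100 mL × 312 mL ÷ 100 = 7.36 g
ferric citrate: 46.9 mg/L × 0.312 L = 14.63 mg
L-tryptophan: 1.51 mmol/L × 204.23 mg/mmol × 0.312 L = 96.22 mg
pyridoxine hydrochloride: 99.1 µmol/L × 205.6 g/mol × 0.312 L ÷ 1000 = 6.36 mg

arabinose 7.36 g; ferric citrate 14.63 mg; L-tryptophan 96.22 mg; pyridoxine hydrochloride 6.36 mg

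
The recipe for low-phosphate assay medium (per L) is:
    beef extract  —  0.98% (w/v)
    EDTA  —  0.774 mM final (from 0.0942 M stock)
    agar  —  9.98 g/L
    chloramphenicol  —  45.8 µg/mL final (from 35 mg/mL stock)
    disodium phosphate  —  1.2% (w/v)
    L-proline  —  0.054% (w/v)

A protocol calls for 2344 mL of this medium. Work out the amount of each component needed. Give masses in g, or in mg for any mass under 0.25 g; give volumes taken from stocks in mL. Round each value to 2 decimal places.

beef extract 22.97 g; EDTA 19.26 mL; agar 23.39 g; chloramphenicol 3.07 mL; disodium phosphate 28.13 g; L-proline 1.27 g

Scale factor relative to 1 L: 2.344.
beef extract: 0.98% w/v = 9.8 g/L → 9.8 × 2.344 L = 22.97 g
EDTA: dilute stock: 0.774 mM × 2344 mL ÷ 94.2 mM = 19.26 mL
agar: 9.98 g/L × 2.344 L = 23.39 g
chloramphenicol: V = C2·V2/C1 = 45.8 µg/mL × 2344 mL ÷ 35000 µg/mL = 3.07 mL
disodium phosphate: 1.2 g per 100 mL × 2344 mL ÷ 100 = 28.13 g
L-proline: 0.054% w/v = 0.54 g/L → 0.54 × 2.344 L = 1.27 g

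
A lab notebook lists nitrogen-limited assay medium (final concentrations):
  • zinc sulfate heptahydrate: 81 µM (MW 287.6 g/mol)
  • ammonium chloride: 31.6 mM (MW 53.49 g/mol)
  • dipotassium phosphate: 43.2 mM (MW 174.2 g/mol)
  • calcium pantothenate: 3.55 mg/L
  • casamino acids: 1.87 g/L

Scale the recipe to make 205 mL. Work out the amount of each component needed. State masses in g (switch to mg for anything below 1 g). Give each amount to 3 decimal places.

zinc sulfate heptahydrate 4.776 mg; ammonium chloride 346.508 mg; dipotassium phosphate 1.543 g; calcium pantothenate 0.728 mg; casamino acids 383.350 mg

Scale factor relative to 1 L: 0.205.
zinc sulfate heptahydrate: 81 µmol/L × 287.6 g/mol × 0.205 L ÷ 1000 = 4.776 mg
ammonium chloride: 31.6 mmol/L × 53.49 mg/mmol × 0.205 L = 346.508 mg
dipotassium phosphate: 43.2 mmol/L × 174.2 g/mol × 0.205 L ÷ 1000 = 1.543 g
calcium pantothenate: 3.55 mg/L × 0.205 L = 0.728 mg
casamino acids: 1.87 g/L × 0.205 L = 0.38335 g = 383.350 mg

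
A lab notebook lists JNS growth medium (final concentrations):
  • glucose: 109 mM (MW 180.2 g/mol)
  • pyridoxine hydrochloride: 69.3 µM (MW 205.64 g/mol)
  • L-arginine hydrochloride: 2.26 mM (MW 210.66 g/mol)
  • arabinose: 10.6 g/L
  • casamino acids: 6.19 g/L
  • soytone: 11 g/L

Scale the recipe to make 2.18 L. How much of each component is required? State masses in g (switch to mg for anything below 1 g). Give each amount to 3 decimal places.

Working volume: 2.18 L.
glucose: 109 mmol/L × 180.2 g/mol × 2.18 L ÷ 1000 = 42.819 g
pyridoxine hydrochloride: 69.3 µmol/L × 205.64 g/mol × 2.18 L ÷ 1000 = 31.067 mg
L-arginine hydrochloride: 2.26 mmol/L × 210.66 g/mol × 2.18 L ÷ 1000 = 1.038 g
arabinose: 10.6 g/L × 2.18 L = 23.108 g
casamino acids: 6.19 g/L × 2.18 L = 13.494 g
soytone: 11 g/L × 2.18 L = 23.980 g

glucose 42.819 g; pyridoxine hydrochloride 31.067 mg; L-arginine hydrochloride 1.038 g; arabinose 23.108 g; casamino acids 13.494 g; soytone 23.980 g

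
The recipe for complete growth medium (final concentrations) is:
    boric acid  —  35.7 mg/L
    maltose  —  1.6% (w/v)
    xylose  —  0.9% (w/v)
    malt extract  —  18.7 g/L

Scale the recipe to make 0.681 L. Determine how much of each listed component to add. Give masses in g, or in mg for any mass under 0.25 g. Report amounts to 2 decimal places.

Scale factor relative to 1 L: 0.681.
boric acid: 35.7 mg/L × 0.681 L = 24.31 mg
maltose: 1.6 g per 100 mL × 681 mL ÷ 100 = 10.90 g
xylose: 0.9% w/v = 9 g/L → 9 × 0.681 L = 6.13 g
malt extract: 18.7 g/L × 0.681 L = 12.73 g

boric acid 24.31 mg; maltose 10.90 g; xylose 6.13 g; malt extract 12.73 g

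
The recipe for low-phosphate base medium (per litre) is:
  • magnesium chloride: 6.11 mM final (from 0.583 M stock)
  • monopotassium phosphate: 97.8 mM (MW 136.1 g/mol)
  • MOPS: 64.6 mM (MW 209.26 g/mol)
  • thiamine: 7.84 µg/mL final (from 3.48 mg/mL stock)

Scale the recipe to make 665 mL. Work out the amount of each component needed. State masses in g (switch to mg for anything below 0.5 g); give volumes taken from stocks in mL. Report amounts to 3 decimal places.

Target volume = 665 mL = 0.665 L.
magnesium chloride: C1V1 = C2V2 → 6.11 mM × 665 mL ÷ 583 mM = 6.969 mL
monopotassium phosphate: 97.8 mmol/L × 136.1 g/mol × 0.665 L ÷ 1000 = 8.852 g
MOPS: 64.6 mmol/L × 209.26 g/mol × 0.665 L ÷ 1000 = 8.990 g
thiamine: C1V1 = C2V2 → 7.84 µg/mL × 665 mL ÷ 3480 µg/mL = 1.498 mL

magnesium chloride 6.969 mL; monopotassium phosphate 8.852 g; MOPS 8.990 g; thiamine 1.498 mL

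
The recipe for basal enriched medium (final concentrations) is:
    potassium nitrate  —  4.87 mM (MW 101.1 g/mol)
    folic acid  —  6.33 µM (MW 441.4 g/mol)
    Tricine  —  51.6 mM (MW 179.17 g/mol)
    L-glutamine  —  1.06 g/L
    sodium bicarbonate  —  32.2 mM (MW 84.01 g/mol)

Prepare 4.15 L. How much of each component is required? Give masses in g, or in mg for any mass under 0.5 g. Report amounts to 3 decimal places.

potassium nitrate 2.043 g; folic acid 11.595 mg; Tricine 38.367 g; L-glutamine 4.399 g; sodium bicarbonate 11.226 g

Scale factor relative to 1 L: 4.15.
potassium nitrate: 4.87 mmol/L × 101.1 g/mol × 4.15 L ÷ 1000 = 2.043 g
folic acid: 6.33 µmol/L × 441.4 g/mol × 4.15 L ÷ 1000 = 11.595 mg
Tricine: 51.6 mmol/L × 179.17 g/mol × 4.15 L ÷ 1000 = 38.367 g
L-glutamine: 1.06 g/L × 4.15 L = 4.399 g
sodium bicarbonate: 32.2 mmol/L × 84.01 g/mol × 4.15 L ÷ 1000 = 11.226 g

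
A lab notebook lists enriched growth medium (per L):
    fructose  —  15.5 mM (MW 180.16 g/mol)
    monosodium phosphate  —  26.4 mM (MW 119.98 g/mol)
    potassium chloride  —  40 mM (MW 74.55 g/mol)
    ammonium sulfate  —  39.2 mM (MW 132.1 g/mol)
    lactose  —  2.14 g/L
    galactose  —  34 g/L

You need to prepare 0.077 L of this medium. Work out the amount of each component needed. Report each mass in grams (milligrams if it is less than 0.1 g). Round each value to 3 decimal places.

Scale factor relative to 1 L: 0.077.
fructose: 15.5 mmol/L × 180.16 g/mol × 0.077 L ÷ 1000 = 0.215 g
monosodium phosphate: 26.4 mmol/L × 119.98 g/mol × 0.077 L ÷ 1000 = 0.244 g
potassium chloride: 40 mmol/L × 74.55 g/mol × 0.077 L ÷ 1000 = 0.230 g
ammonium sulfate: 39.2 mmol/L × 132.1 g/mol × 0.077 L ÷ 1000 = 0.399 g
lactose: 2.14 g/L × 0.077 L = 0.165 g
galactose: 34 g/L × 0.077 L = 2.618 g

fructose 0.215 g; monosodium phosphate 0.244 g; potassium chloride 0.230 g; ammonium sulfate 0.399 g; lactose 0.165 g; galactose 2.618 g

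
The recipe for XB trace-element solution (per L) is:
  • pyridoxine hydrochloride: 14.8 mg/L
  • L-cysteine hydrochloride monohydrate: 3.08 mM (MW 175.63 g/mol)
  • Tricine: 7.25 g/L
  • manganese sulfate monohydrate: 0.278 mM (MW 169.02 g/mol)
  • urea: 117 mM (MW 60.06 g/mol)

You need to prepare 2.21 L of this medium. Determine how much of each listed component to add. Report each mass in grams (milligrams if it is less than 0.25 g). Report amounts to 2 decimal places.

Working volume: 2.21 L.
pyridoxine hydrochloride: 14.8 mg/L × 2.21 L = 32.71 mg
L-cysteine hydrochloride monohydrate: 3.08 mmol/L × 175.63 g/mol × 2.21 L ÷ 1000 = 1.20 g
Tricine: 7.25 g/L × 2.21 L = 16.02 g
manganese sulfate monohydrate: 0.278 mmol/L × 169.02 mg/mmol × 2.21 L = 103.84 mg
urea: 117 mmol/L × 60.06 g/mol × 2.21 L ÷ 1000 = 15.53 g

pyridoxine hydrochloride 32.71 mg; L-cysteine hydrochloride monohydrate 1.20 g; Tricine 16.02 g; manganese sulfate monohydrate 103.84 mg; urea 15.53 g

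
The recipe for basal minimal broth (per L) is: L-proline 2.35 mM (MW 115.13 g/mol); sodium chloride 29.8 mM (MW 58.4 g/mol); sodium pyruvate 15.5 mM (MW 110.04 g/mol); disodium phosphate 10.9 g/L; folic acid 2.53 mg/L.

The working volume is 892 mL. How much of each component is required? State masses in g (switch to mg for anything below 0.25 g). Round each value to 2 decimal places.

L-proline 241.34 mg; sodium chloride 1.55 g; sodium pyruvate 1.52 g; disodium phosphate 9.72 g; folic acid 2.26 mg

Target volume = 892 mL = 0.892 L.
L-proline: 2.35 mmol/L × 115.13 mg/mmol × 0.892 L = 241.34 mg
sodium chloride: 29.8 mmol/L × 58.4 g/mol × 0.892 L ÷ 1000 = 1.55 g
sodium pyruvate: 15.5 mmol/L × 110.04 g/mol × 0.892 L ÷ 1000 = 1.52 g
disodium phosphate: 10.9 g/L × 0.892 L = 9.72 g
folic acid: 2.53 mg/L × 0.892 L = 2.26 mg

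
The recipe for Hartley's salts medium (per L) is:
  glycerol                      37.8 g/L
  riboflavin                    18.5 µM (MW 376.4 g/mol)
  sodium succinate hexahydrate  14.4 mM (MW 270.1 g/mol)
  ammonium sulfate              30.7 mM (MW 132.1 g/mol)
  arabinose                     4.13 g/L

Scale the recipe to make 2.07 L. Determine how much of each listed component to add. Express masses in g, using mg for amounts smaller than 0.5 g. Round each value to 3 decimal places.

Scale factor relative to 1 L: 2.07.
glycerol: 37.8 g/L × 2.07 L = 78.246 g
riboflavin: 18.5 µmol/L × 376.4 g/mol × 2.07 L ÷ 1000 = 14.414 mg
sodium succinate hexahydrate: 14.4 mmol/L × 270.1 g/mol × 2.07 L ÷ 1000 = 8.051 g
ammonium sulfate: 30.7 mmol/L × 132.1 g/mol × 2.07 L ÷ 1000 = 8.395 g
arabinose: 4.13 g/L × 2.07 L = 8.549 g

glycerol 78.246 g; riboflavin 14.414 mg; sodium succinate hexahydrate 8.051 g; ammonium sulfate 8.395 g; arabinose 8.549 g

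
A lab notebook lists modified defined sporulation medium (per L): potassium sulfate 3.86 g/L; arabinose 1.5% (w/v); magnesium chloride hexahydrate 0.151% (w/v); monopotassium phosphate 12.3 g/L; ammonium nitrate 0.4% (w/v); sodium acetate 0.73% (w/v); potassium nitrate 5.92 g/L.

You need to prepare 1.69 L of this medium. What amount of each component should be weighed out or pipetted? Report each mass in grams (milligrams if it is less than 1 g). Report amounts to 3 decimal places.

potassium sulfate 6.523 g; arabinose 25.350 g; magnesium chloride hexahydrate 2.552 g; monopotassium phosphate 20.787 g; ammonium nitrate 6.760 g; sodium acetate 12.337 g; potassium nitrate 10.005 g

Working volume: 1.69 L.
potassium sulfate: 3.86 g/L × 1.69 L = 6.523 g
arabinose: 1.5% w/v = 15 g/L → 15 × 1.69 L = 25.350 g
magnesium chloride hexahydrate: 0.151 g per 100 mL × 1690 mL ÷ 100 = 2.552 g
monopotassium phosphate: 12.3 g/L × 1.69 L = 20.787 g
ammonium nitrate: 0.4% w/v = 4 g/L → 4 × 1.69 L = 6.760 g
sodium acetate: 0.73 g per 100 mL × 1690 mL ÷ 100 = 12.337 g
potassium nitrate: 5.92 g/L × 1.69 L = 10.005 g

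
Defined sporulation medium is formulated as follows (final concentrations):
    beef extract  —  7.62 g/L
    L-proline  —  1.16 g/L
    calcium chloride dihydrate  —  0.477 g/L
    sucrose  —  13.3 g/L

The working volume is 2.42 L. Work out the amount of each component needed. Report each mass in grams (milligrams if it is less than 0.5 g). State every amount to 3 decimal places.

Scale factor relative to 1 L: 2.42.
beef extract: 7.62 g/L × 2.42 L = 18.440 g
L-proline: 1.16 g/L × 2.42 L = 2.807 g
calcium chloride dihydrate: 0.477 g/L × 2.42 L = 1.154 g
sucrose: 13.3 g/L × 2.42 L = 32.186 g

beef extract 18.440 g; L-proline 2.807 g; calcium chloride dihydrate 1.154 g; sucrose 32.186 g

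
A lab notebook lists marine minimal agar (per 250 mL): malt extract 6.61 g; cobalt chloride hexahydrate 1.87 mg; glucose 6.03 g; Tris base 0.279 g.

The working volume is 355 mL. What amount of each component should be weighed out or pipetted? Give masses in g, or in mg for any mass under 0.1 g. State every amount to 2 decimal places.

malt extract 9.39 g; cobalt chloride hexahydrate 2.66 mg; glucose 8.56 g; Tris base 0.40 g

Scale factor = 355 mL / 250 mL = 1.42.
malt extract: 6.61 g × (355 mL / 250 mL) = 9.39 g
cobalt chloride hexahydrate: 1.87 mg × (355 mL / 250 mL) = 2.66 mg
glucose: 6.03 g × (355 mL / 250 mL) = 8.56 g
Tris base: 0.279 g × (355 mL / 250 mL) = 0.40 g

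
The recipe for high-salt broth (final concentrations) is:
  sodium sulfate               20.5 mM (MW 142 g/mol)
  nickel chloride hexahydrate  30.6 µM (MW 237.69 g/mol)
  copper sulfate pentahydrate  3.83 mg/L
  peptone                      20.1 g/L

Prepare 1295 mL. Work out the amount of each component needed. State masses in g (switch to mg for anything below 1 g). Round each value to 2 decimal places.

sodium sulfate 3.77 g; nickel chloride hexahydrate 9.42 mg; copper sulfate pentahydrate 4.96 mg; peptone 26.03 g

Target volume = 1295 mL = 1.295 L.
sodium sulfate: 20.5 mmol/L × 142 g/mol × 1.295 L ÷ 1000 = 3.77 g
nickel chloride hexahydrate: 30.6 µmol/L × 237.69 g/mol × 1.295 L ÷ 1000 = 9.42 mg
copper sulfate pentahydrate: 3.83 mg/L × 1.295 L = 4.96 mg
peptone: 20.1 g/L × 1.295 L = 26.03 g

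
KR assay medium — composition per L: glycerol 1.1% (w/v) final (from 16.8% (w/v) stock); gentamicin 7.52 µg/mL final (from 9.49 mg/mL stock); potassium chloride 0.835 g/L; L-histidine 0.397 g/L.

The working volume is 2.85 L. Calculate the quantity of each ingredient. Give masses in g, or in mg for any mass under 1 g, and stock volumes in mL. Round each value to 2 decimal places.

Scale factor relative to 1 L: 2.85.
glycerol: C1V1 = C2V2 → 1.1% ÷ 16.8% × 2850 mL = 186.61 mL
gentamicin: C1V1 = C2V2 → 7.52 µg/mL × 2850 mL ÷ 9490 µg/mL = 2.26 mL
potassium chloride: 0.835 g/L × 2.85 L = 2.38 g
L-histidine: 0.397 g/L × 2.85 L = 1.13 g

glycerol 186.61 mL; gentamicin 2.26 mL; potassium chloride 2.38 g; L-histidine 1.13 g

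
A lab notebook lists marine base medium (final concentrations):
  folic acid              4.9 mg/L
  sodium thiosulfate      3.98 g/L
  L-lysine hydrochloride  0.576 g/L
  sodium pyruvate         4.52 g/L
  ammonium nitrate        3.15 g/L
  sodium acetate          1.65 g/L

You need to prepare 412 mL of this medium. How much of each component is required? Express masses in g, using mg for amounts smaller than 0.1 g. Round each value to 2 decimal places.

folic acid 2.02 mg; sodium thiosulfate 1.64 g; L-lysine hydrochloride 0.24 g; sodium pyruvate 1.86 g; ammonium nitrate 1.30 g; sodium acetate 0.68 g

Scale factor relative to 1 L: 0.412.
folic acid: 4.9 mg/L × 0.412 L = 2.02 mg
sodium thiosulfate: 3.98 g/L × 0.412 L = 1.64 g
L-lysine hydrochloride: 0.576 g/L × 0.412 L = 0.24 g
sodium pyruvate: 4.52 g/L × 0.412 L = 1.86 g
ammonium nitrate: 3.15 g/L × 0.412 L = 1.30 g
sodium acetate: 1.65 g/L × 0.412 L = 0.68 g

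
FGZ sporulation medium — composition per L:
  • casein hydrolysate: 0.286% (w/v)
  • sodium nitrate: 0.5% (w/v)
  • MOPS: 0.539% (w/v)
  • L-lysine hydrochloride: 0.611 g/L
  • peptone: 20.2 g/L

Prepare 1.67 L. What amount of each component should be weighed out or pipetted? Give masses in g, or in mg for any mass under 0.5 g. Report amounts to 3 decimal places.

casein hydrolysate 4.776 g; sodium nitrate 8.350 g; MOPS 9.001 g; L-lysine hydrochloride 1.020 g; peptone 33.734 g

Working volume: 1.67 L.
casein hydrolysate: 0.286 g per 100 mL × 1670 mL ÷ 100 = 4.776 g
sodium nitrate: 0.5 g per 100 mL × 1670 mL ÷ 100 = 8.350 g
MOPS: 0.539 g per 100 mL × 1670 mL ÷ 100 = 9.001 g
L-lysine hydrochloride: 0.611 g/L × 1.67 L = 1.020 g
peptone: 20.2 g/L × 1.67 L = 33.734 g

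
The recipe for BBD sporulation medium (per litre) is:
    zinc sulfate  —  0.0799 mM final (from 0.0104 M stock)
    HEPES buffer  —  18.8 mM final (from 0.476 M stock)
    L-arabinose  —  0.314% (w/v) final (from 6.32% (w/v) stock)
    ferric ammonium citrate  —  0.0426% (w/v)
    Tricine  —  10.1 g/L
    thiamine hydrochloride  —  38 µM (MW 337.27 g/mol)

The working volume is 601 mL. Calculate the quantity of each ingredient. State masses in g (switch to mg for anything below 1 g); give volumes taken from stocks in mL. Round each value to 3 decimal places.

Working volume: 601 mL = 0.601 L.
zinc sulfate: V = C2·V2/C1 = 0.0799 mM × 601 mL ÷ 10.4 mM = 4.617 mL
HEPES buffer: V = C2·V2/C1 = 18.8 mM × 601 mL ÷ 476 mM = 23.737 mL
L-arabinose: C1V1 = C2V2 → 0.314% ÷ 6.32% × 601 mL = 29.860 mL
ferric ammonium citrate: 0.0426 g per 100 mL × 601 mL ÷ 100 = 0.256026 g = 256.026 mg
Tricine: 10.1 g/L × 0.601 L = 6.070 g
thiamine hydrochloride: 38 µmol/L × 337.27 g/mol × 0.601 L ÷ 1000 = 7.703 mg

zinc sulfate 4.617 mL; HEPES buffer 23.737 mL; L-arabinose 29.860 mL; ferric ammonium citrate 256.026 mg; Tricine 6.070 g; thiamine hydrochloride 7.703 mg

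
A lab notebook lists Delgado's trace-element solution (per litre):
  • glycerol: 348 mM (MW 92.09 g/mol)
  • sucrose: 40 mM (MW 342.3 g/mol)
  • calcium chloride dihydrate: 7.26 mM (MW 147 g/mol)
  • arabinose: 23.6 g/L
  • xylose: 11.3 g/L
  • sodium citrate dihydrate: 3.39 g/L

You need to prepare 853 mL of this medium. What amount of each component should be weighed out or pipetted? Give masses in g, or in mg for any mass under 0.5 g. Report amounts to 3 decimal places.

Target volume = 853 mL = 0.853 L.
glycerol: 348 mmol/L × 92.09 g/mol × 0.853 L ÷ 1000 = 27.336 g
sucrose: 40 mmol/L × 342.3 g/mol × 0.853 L ÷ 1000 = 11.679 g
calcium chloride dihydrate: 7.26 mmol/L × 147 g/mol × 0.853 L ÷ 1000 = 0.910 g
arabinose: 23.6 g/L × 0.853 L = 20.131 g
xylose: 11.3 g/L × 0.853 L = 9.639 g
sodium citrate dihydrate: 3.39 g/L × 0.853 L = 2.892 g

glycerol 27.336 g; sucrose 11.679 g; calcium chloride dihydrate 0.910 g; arabinose 20.131 g; xylose 9.639 g; sodium citrate dihydrate 2.892 g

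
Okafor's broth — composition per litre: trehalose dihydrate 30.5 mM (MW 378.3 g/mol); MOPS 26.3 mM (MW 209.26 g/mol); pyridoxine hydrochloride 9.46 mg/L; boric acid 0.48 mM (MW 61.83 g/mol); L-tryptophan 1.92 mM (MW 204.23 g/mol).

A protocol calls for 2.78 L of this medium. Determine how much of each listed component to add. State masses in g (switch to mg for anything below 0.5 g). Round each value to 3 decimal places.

trehalose dihydrate 32.076 g; MOPS 15.300 g; pyridoxine hydrochloride 26.299 mg; boric acid 82.506 mg; L-tryptophan 1.090 g

Working volume: 2.78 L.
trehalose dihydrate: 30.5 mmol/L × 378.3 g/mol × 2.78 L ÷ 1000 = 32.076 g
MOPS: 26.3 mmol/L × 209.26 g/mol × 2.78 L ÷ 1000 = 15.300 g
pyridoxine hydrochloride: 9.46 mg/L × 2.78 L = 26.299 mg
boric acid: 0.48 mmol/L × 61.83 mg/mmol × 2.78 L = 82.506 mg
L-tryptophan: 1.92 mmol/L × 204.23 g/mol × 2.78 L ÷ 1000 = 1.090 g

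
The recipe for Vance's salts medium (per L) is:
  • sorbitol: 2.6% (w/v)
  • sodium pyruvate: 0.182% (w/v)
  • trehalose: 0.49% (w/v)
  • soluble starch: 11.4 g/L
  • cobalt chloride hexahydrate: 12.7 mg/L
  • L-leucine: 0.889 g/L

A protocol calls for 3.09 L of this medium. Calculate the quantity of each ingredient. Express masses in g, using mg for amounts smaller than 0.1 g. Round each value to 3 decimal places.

Working volume: 3.09 L.
sorbitol: 2.6 g per 100 mL × 3090 mL ÷ 100 = 80.340 g
sodium pyruvate: 0.182% w/v = 1.82 g/L → 1.82 × 3.09 L = 5.624 g
trehalose: 0.49 g per 100 mL × 3090 mL ÷ 100 = 15.141 g
soluble starch: 11.4 g/L × 3.09 L = 35.226 g
cobalt chloride hexahydrate: 12.7 mg/L × 3.09 L = 39.243 mg
L-leucine: 0.889 g/L × 3.09 L = 2.747 g

sorbitol 80.340 g; sodium pyruvate 5.624 g; trehalose 15.141 g; soluble starch 35.226 g; cobalt chloride hexahydrate 39.243 mg; L-leucine 2.747 g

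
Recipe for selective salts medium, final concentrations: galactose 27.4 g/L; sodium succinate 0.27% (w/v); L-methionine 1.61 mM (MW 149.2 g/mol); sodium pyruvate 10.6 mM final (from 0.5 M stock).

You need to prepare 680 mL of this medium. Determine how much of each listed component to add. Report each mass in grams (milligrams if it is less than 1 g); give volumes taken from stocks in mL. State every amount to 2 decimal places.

galactose 18.63 g; sodium succinate 1.84 g; L-methionine 163.34 mg; sodium pyruvate 14.42 mL

Working volume: 680 mL = 0.68 L.
galactose: 27.4 g/L × 0.68 L = 18.63 g
sodium succinate: 0.27% w/v = 2.7 g/L → 2.7 × 0.68 L = 1.84 g
L-methionine: 1.61 mmol/L × 149.2 mg/mmol × 0.68 L = 163.34 mg
sodium pyruvate: dilute stock: 10.6 mM × 680 mL ÷ 500 mM = 14.42 mL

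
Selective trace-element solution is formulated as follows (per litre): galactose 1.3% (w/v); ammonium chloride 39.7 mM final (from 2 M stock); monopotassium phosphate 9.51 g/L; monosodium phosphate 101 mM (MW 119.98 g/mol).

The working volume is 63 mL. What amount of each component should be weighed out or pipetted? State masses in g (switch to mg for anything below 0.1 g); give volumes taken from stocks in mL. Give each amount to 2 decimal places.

galactose 0.82 g; ammonium chloride 1.25 mL; monopotassium phosphate 0.60 g; monosodium phosphate 0.76 g

Target volume = 63 mL = 0.063 L.
galactose: 1.3 g per 100 mL × 63 mL ÷ 100 = 0.82 g
ammonium chloride: V = C2·V2/C1 = 39.7 mM × 63 mL ÷ 2000 mM = 1.25 mL
monopotassium phosphate: 9.51 g/L × 0.063 L = 0.60 g
monosodium phosphate: 101 mmol/L × 119.98 g/mol × 0.063 L ÷ 1000 = 0.76 g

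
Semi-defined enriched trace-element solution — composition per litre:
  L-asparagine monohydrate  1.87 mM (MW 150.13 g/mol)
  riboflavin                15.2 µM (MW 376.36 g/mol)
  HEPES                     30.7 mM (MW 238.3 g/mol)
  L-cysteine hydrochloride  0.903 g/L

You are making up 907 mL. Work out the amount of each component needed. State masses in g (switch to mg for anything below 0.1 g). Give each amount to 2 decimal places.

Working volume: 907 mL = 0.907 L.
L-asparagine monohydrate: 1.87 mmol/L × 150.13 g/mol × 0.907 L ÷ 1000 = 0.25 g
riboflavin: 15.2 µmol/L × 376.36 g/mol × 0.907 L ÷ 1000 = 5.19 mg
HEPES: 30.7 mmol/L × 238.3 g/mol × 0.907 L ÷ 1000 = 6.64 g
L-cysteine hydrochloride: 0.903 g/L × 0.907 L = 0.82 g

L-asparagine monohydrate 0.25 g; riboflavin 5.19 mg; HEPES 6.64 g; L-cysteine hydrochloride 0.82 g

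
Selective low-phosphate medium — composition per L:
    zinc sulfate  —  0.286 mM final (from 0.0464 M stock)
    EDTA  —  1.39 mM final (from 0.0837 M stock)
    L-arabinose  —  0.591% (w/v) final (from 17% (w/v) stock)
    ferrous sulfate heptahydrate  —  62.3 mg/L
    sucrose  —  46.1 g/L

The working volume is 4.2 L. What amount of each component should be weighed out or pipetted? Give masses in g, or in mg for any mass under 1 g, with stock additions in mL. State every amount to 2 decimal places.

zinc sulfate 25.89 mL; EDTA 69.75 mL; L-arabinose 146.01 mL; ferrous sulfate heptahydrate 261.66 mg; sucrose 193.62 g

Scale factor relative to 1 L: 4.2.
zinc sulfate: dilute stock: 0.286 mM × 4200 mL ÷ 46.4 mM = 25.89 mL
EDTA: V = C2·V2/C1 = 1.39 mM × 4200 mL ÷ 83.7 mM = 69.75 mL
L-arabinose: V = C2·V2/C1 = 0.591% ÷ 17% × 4200 mL = 146.01 mL
ferrous sulfate heptahydrate: 62.3 mg/L × 4.2 L = 261.66 mg
sucrose: 46.1 g/L × 4.2 L = 193.62 g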